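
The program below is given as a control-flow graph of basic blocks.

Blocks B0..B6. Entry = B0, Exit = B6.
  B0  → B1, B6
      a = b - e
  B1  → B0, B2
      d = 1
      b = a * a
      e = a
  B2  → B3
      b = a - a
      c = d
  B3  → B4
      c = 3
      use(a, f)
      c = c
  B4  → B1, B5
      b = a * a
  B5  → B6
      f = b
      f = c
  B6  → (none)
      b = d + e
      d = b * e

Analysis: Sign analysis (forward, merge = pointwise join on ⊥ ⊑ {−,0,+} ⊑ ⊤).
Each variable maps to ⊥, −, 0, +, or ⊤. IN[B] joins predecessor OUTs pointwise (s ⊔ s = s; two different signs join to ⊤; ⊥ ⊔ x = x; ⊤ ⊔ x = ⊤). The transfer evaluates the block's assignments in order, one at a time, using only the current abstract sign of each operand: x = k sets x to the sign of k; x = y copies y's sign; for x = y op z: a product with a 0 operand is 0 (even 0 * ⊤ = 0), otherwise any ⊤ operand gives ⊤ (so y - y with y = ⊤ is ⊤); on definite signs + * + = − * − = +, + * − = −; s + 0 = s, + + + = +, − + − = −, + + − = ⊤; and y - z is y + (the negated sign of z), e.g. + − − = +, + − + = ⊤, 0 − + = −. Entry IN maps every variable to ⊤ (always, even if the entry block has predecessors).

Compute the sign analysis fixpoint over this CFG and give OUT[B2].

Answer: {a: ⊤, b: ⊤, c: +, d: +, e: ⊤, f: ⊤}

Derivation:
Per-block solution:
  B0:  IN=(all ⊤)  OUT=(all ⊤)
  B1:  IN=(all ⊤)  OUT={d:+; rest ⊤}
  B2:  IN={d:+; rest ⊤}  OUT={c:+, d:+; rest ⊤}
  B3:  IN={c:+, d:+; rest ⊤}  OUT={c:+, d:+; rest ⊤}
  B4:  IN={c:+, d:+; rest ⊤}  OUT={c:+, d:+; rest ⊤}
  B5:  IN={c:+, d:+; rest ⊤}  OUT={c:+, d:+, f:+; rest ⊤}
  B6:  IN=(all ⊤)  OUT=(all ⊤)

Merge at B2: IN[B2] = OUT[B1] = {a: ⊤, b: ⊤, c: ⊤, d: +, e: ⊤, f: ⊤}
Applying B2's transfer function to that IN value gives OUT[B2] (row B2 above).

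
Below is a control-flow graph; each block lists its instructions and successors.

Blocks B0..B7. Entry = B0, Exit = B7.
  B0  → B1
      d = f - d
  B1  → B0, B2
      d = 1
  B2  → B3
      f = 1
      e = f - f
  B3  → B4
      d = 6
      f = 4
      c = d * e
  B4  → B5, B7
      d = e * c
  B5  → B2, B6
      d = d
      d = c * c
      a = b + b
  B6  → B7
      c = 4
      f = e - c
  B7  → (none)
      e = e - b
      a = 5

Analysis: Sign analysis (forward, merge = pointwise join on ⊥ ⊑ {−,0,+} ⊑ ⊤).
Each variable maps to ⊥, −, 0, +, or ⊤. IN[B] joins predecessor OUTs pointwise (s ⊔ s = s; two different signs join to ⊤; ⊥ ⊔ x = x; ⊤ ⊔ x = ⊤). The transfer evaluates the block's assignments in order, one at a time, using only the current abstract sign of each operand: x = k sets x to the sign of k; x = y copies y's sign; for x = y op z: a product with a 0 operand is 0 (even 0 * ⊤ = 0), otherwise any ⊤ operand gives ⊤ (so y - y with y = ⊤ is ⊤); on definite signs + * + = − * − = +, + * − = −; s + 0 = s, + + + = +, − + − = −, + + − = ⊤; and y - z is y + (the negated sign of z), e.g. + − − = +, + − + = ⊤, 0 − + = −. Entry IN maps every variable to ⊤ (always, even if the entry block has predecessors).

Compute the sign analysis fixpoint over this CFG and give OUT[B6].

Converged values:
  B0:  IN=(all ⊤)  OUT=(all ⊤)
  B1:  IN=(all ⊤)  OUT={d:+; rest ⊤}
  B2:  IN=(all ⊤)  OUT={f:+; rest ⊤}
  B3:  IN={f:+; rest ⊤}  OUT={d:+, f:+; rest ⊤}
  B4:  IN={d:+, f:+; rest ⊤}  OUT={f:+; rest ⊤}
  B5:  IN={f:+; rest ⊤}  OUT={f:+; rest ⊤}
  B6:  IN={f:+; rest ⊤}  OUT={c:+; rest ⊤}
  B7:  IN=(all ⊤)  OUT={a:+; rest ⊤}

Merge at B6: IN[B6] = OUT[B5] = {a: ⊤, b: ⊤, c: ⊤, d: ⊤, e: ⊤, f: +}
Applying B6's transfer function to that IN value gives OUT[B6] (row B6 above).

Answer: {a: ⊤, b: ⊤, c: +, d: ⊤, e: ⊤, f: ⊤}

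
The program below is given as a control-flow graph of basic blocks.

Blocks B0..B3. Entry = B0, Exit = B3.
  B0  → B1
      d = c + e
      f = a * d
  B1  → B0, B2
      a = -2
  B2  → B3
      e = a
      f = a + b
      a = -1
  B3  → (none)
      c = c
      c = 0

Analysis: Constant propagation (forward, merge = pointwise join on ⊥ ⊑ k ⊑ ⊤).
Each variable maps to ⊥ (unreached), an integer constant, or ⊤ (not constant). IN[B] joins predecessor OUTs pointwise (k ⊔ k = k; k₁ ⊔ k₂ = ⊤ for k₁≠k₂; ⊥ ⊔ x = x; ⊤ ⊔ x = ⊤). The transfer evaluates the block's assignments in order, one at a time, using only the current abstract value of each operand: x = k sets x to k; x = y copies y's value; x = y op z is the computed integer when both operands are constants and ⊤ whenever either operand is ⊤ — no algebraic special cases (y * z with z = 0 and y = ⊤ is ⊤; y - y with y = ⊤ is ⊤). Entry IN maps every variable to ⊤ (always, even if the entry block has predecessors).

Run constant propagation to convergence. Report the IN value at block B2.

Fixpoint table:
  B0: | IN=(all ⊤) | OUT=(all ⊤)
  B1: | IN=(all ⊤) | OUT={a:-2; rest ⊤}
  B2: | IN={a:-2; rest ⊤} | OUT={a:-1, e:-2; rest ⊤}
  B3: | IN={a:-1, e:-2; rest ⊤} | OUT={a:-1, c:0, e:-2; rest ⊤}

Merge at B2: IN[B2] = OUT[B1] = {a: -2, b: ⊤, c: ⊤, d: ⊤, e: ⊤, f: ⊤}

Answer: {a: -2, b: ⊤, c: ⊤, d: ⊤, e: ⊤, f: ⊤}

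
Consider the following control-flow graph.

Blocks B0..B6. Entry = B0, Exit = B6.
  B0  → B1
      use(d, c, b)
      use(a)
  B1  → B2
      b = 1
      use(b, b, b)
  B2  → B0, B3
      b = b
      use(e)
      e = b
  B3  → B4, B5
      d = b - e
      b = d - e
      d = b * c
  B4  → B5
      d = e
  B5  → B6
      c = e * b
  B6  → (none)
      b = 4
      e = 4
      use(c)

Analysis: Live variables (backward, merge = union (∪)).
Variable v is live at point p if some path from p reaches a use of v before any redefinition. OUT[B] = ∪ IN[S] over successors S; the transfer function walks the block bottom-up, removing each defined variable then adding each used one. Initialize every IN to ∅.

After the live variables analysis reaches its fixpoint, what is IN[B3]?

Answer: {b, c, e}

Trace:
Per-block solution:
  B0:   IN={a, b, c, d, e}   OUT={a, c, d, e}
  B1:   IN={a, c, d, e}   OUT={a, b, c, d, e}
  B2:   IN={a, b, c, d, e}   OUT={a, b, c, d, e}
  B3:   IN={b, c, e}   OUT={b, e}
  B4:   IN={b, e}   OUT={b, e}
  B5:   IN={b, e}   OUT={c}
  B6:   IN={c}   OUT={}

Merge at B3: OUT[B3] = IN[B4] ⊔ IN[B5] = {b, e}
Applying B3's transfer function to that OUT value gives IN[B3] (row B3 above).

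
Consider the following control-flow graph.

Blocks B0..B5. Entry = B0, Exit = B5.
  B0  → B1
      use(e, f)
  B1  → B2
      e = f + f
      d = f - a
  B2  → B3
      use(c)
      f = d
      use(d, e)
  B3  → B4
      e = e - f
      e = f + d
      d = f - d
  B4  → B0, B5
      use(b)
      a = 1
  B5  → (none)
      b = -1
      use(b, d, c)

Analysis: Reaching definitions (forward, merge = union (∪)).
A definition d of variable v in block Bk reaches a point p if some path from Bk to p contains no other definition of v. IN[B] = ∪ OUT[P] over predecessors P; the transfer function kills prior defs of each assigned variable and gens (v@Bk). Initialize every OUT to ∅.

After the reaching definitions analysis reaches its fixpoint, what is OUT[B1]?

Converged values:
  B0:  IN={a@B4, d@B3, e@B3, f@B2}  OUT={a@B4, d@B3, e@B3, f@B2}
  B1:  IN={a@B4, d@B3, e@B3, f@B2}  OUT={a@B4, d@B1, e@B1, f@B2}
  B2:  IN={a@B4, d@B1, e@B1, f@B2}  OUT={a@B4, d@B1, e@B1, f@B2}
  B3:  IN={a@B4, d@B1, e@B1, f@B2}  OUT={a@B4, d@B3, e@B3, f@B2}
  B4:  IN={a@B4, d@B3, e@B3, f@B2}  OUT={a@B4, d@B3, e@B3, f@B2}
  B5:  IN={a@B4, d@B3, e@B3, f@B2}  OUT={a@B4, b@B5, d@B3, e@B3, f@B2}

Merge at B1: IN[B1] = OUT[B0] = {a@B4, d@B3, e@B3, f@B2}
Applying B1's transfer function to that IN value gives OUT[B1] (row B1 above).

Answer: {a@B4, d@B1, e@B1, f@B2}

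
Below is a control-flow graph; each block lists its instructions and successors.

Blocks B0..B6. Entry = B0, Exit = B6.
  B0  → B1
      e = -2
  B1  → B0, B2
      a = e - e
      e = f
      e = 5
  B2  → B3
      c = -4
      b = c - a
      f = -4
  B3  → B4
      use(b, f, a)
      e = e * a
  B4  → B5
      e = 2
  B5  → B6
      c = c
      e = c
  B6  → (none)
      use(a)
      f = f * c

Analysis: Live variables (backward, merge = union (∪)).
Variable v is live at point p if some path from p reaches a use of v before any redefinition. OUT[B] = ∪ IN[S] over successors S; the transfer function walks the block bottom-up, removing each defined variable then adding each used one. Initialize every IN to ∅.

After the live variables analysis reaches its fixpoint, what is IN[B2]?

Answer: {a, e}

Working:
Per-block solution:
  B0:   IN={f}   OUT={e, f}
  B1:   IN={e, f}   OUT={a, e, f}
  B2:   IN={a, e}   OUT={a, b, c, e, f}
  B3:   IN={a, b, c, e, f}   OUT={a, c, f}
  B4:   IN={a, c, f}   OUT={a, c, f}
  B5:   IN={a, c, f}   OUT={a, c, f}
  B6:   IN={a, c, f}   OUT={}

Merge at B2: OUT[B2] = IN[B3] = {a, b, c, e, f}
Applying B2's transfer function to that OUT value gives IN[B2] (row B2 above).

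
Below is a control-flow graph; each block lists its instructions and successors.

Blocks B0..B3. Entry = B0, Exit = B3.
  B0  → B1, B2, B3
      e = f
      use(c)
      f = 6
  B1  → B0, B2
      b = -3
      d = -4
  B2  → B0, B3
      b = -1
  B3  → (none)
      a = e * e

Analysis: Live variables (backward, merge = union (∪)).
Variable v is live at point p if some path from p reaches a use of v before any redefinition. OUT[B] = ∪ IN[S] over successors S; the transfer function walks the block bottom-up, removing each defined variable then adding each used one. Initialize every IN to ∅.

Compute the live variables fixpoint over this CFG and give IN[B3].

Answer: {e}

Derivation:
Per-block solution:
  B0:  IN={c, f}  OUT={c, e, f}
  B1:  IN={c, e, f}  OUT={c, e, f}
  B2:  IN={c, e, f}  OUT={c, e, f}
  B3:  IN={e}  OUT={}

B3 is the boundary node: OUT[B3] = {}
Applying B3's transfer function to that OUT value gives IN[B3] (row B3 above).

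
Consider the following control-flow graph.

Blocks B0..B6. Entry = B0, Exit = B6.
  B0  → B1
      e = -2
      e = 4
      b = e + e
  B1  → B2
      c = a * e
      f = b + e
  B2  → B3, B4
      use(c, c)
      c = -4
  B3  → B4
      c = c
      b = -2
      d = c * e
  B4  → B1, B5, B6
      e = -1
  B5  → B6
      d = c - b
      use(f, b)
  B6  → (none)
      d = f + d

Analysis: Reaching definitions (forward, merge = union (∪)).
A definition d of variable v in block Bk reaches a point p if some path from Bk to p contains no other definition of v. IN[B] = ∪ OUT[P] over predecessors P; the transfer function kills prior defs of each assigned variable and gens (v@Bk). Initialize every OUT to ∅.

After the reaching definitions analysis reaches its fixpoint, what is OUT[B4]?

Answer: {b@B0, b@B3, c@B2, c@B3, d@B3, e@B4, f@B1}

Working:
Per-block solution:
  B0:  IN={}  OUT={b@B0, e@B0}
  B1:  IN={b@B0, b@B3, c@B2, c@B3, d@B3, e@B0, e@B4, f@B1}  OUT={b@B0, b@B3, c@B1, d@B3, e@B0, e@B4, f@B1}
  B2:  IN={b@B0, b@B3, c@B1, d@B3, e@B0, e@B4, f@B1}  OUT={b@B0, b@B3, c@B2, d@B3, e@B0, e@B4, f@B1}
  B3:  IN={b@B0, b@B3, c@B2, d@B3, e@B0, e@B4, f@B1}  OUT={b@B3, c@B3, d@B3, e@B0, e@B4, f@B1}
  B4:  IN={b@B0, b@B3, c@B2, c@B3, d@B3, e@B0, e@B4, f@B1}  OUT={b@B0, b@B3, c@B2, c@B3, d@B3, e@B4, f@B1}
  B5:  IN={b@B0, b@B3, c@B2, c@B3, d@B3, e@B4, f@B1}  OUT={b@B0, b@B3, c@B2, c@B3, d@B5, e@B4, f@B1}
  B6:  IN={b@B0, b@B3, c@B2, c@B3, d@B3, d@B5, e@B4, f@B1}  OUT={b@B0, b@B3, c@B2, c@B3, d@B6, e@B4, f@B1}

Merge at B4: IN[B4] = OUT[B2] ⊔ OUT[B3] = {b@B0, b@B3, c@B2, c@B3, d@B3, e@B0, e@B4, f@B1}
Applying B4's transfer function to that IN value gives OUT[B4] (row B4 above).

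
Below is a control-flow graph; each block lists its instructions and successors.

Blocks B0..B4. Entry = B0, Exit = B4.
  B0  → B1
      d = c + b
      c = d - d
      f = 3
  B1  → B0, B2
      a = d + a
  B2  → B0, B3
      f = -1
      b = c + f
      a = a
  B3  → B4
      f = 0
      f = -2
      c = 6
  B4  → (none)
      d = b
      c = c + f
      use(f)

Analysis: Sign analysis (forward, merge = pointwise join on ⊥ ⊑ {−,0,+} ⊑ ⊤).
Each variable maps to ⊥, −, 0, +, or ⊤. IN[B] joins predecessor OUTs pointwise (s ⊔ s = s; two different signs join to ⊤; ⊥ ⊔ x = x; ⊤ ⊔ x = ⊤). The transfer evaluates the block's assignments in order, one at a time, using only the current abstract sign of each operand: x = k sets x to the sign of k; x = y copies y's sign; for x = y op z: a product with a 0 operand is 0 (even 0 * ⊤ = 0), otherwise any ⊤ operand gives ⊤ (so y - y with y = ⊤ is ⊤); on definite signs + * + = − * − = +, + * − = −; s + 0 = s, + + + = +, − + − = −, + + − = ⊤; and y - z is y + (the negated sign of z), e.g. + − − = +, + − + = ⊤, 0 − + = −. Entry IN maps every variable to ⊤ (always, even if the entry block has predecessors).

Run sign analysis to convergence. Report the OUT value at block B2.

Answer: {a: ⊤, b: ⊤, c: ⊤, d: ⊤, e: ⊤, f: -}

Trace:
Converged values:
  B0: | IN=(all ⊤) | OUT={f:+; rest ⊤}
  B1: | IN={f:+; rest ⊤} | OUT={f:+; rest ⊤}
  B2: | IN={f:+; rest ⊤} | OUT={f:-; rest ⊤}
  B3: | IN={f:-; rest ⊤} | OUT={c:+, f:-; rest ⊤}
  B4: | IN={c:+, f:-; rest ⊤} | OUT={f:-; rest ⊤}

Merge at B2: IN[B2] = OUT[B1] = {a: ⊤, b: ⊤, c: ⊤, d: ⊤, e: ⊤, f: +}
Applying B2's transfer function to that IN value gives OUT[B2] (row B2 above).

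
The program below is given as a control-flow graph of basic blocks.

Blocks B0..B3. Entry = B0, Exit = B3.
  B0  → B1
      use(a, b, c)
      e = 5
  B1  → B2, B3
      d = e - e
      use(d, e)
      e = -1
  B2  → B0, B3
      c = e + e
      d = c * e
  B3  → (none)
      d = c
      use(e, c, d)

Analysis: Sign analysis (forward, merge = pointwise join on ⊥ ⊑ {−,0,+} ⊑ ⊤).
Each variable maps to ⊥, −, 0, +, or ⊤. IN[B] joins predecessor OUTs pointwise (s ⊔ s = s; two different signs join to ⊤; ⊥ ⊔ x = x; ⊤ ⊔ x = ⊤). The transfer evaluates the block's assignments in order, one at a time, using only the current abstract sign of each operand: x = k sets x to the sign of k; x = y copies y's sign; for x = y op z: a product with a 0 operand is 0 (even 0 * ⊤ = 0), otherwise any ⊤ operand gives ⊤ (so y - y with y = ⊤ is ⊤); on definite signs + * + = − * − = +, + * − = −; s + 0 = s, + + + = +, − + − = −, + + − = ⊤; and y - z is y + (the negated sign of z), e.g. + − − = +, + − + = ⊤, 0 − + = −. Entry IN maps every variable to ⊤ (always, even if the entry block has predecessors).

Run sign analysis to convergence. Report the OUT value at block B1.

Answer: {a: ⊤, b: ⊤, c: ⊤, d: ⊤, e: -, f: ⊤}

Derivation:
Per-block solution:
  B0:   IN=(all ⊤)   OUT={e:+; rest ⊤}
  B1:   IN={e:+; rest ⊤}   OUT={e:-; rest ⊤}
  B2:   IN={e:-; rest ⊤}   OUT={c:-, d:+, e:-; rest ⊤}
  B3:   IN={e:-; rest ⊤}   OUT={e:-; rest ⊤}

Merge at B1: IN[B1] = OUT[B0] = {a: ⊤, b: ⊤, c: ⊤, d: ⊤, e: +, f: ⊤}
Applying B1's transfer function to that IN value gives OUT[B1] (row B1 above).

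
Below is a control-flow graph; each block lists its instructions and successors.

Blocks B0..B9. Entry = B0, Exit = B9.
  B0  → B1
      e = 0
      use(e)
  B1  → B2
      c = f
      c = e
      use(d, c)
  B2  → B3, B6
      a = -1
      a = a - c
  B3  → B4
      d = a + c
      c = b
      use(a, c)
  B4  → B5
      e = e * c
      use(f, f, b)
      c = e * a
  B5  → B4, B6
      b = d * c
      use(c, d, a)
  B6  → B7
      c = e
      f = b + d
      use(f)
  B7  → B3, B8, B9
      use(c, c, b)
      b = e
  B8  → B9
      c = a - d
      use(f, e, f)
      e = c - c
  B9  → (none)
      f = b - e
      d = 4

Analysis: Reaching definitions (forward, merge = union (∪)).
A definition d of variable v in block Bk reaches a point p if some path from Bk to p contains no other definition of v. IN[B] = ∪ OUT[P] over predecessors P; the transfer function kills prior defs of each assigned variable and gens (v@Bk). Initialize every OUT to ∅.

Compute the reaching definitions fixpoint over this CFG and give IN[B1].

Fixpoint table:
  B0:  IN={}  OUT={e@B0}
  B1:  IN={e@B0}  OUT={c@B1, e@B0}
  B2:  IN={c@B1, e@B0}  OUT={a@B2, c@B1, e@B0}
  B3:  IN={a@B2, b@B7, c@B1, c@B6, d@B3, e@B0, e@B4, f@B6}  OUT={a@B2, b@B7, c@B3, d@B3, e@B0, e@B4, f@B6}
  B4:  IN={a@B2, b@B5, b@B7, c@B3, c@B4, d@B3, e@B0, e@B4, f@B6}  OUT={a@B2, b@B5, b@B7, c@B4, d@B3, e@B4, f@B6}
  B5:  IN={a@B2, b@B5, b@B7, c@B4, d@B3, e@B4, f@B6}  OUT={a@B2, b@B5, c@B4, d@B3, e@B4, f@B6}
  B6:  IN={a@B2, b@B5, c@B1, c@B4, d@B3, e@B0, e@B4, f@B6}  OUT={a@B2, b@B5, c@B6, d@B3, e@B0, e@B4, f@B6}
  B7:  IN={a@B2, b@B5, c@B6, d@B3, e@B0, e@B4, f@B6}  OUT={a@B2, b@B7, c@B6, d@B3, e@B0, e@B4, f@B6}
  B8:  IN={a@B2, b@B7, c@B6, d@B3, e@B0, e@B4, f@B6}  OUT={a@B2, b@B7, c@B8, d@B3, e@B8, f@B6}
  B9:  IN={a@B2, b@B7, c@B6, c@B8, d@B3, e@B0, e@B4, e@B8, f@B6}  OUT={a@B2, b@B7, c@B6, c@B8, d@B9, e@B0, e@B4, e@B8, f@B9}

Merge at B1: IN[B1] = OUT[B0] = {e@B0}

Answer: {e@B0}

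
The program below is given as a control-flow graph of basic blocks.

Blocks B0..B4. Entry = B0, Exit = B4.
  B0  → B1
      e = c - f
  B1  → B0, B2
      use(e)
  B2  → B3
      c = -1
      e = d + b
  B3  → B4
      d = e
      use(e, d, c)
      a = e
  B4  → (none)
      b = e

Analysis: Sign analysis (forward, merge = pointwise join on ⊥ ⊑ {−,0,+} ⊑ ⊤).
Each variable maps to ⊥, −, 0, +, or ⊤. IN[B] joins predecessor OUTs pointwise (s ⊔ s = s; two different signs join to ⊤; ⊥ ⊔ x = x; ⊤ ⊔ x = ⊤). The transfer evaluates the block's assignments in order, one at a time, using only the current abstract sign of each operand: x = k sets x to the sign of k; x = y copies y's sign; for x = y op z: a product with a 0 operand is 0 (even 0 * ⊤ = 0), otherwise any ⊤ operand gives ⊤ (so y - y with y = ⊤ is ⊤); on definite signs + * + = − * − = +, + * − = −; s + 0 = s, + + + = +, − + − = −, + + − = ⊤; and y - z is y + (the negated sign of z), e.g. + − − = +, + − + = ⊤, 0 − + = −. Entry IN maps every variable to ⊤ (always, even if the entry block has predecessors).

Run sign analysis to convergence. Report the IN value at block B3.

Converged values:
  B0:  IN=(all ⊤)  OUT=(all ⊤)
  B1:  IN=(all ⊤)  OUT=(all ⊤)
  B2:  IN=(all ⊤)  OUT={c:-; rest ⊤}
  B3:  IN={c:-; rest ⊤}  OUT={c:-; rest ⊤}
  B4:  IN={c:-; rest ⊤}  OUT={c:-; rest ⊤}

Merge at B3: IN[B3] = OUT[B2] = {a: ⊤, b: ⊤, c: -, d: ⊤, e: ⊤, f: ⊤}

Answer: {a: ⊤, b: ⊤, c: -, d: ⊤, e: ⊤, f: ⊤}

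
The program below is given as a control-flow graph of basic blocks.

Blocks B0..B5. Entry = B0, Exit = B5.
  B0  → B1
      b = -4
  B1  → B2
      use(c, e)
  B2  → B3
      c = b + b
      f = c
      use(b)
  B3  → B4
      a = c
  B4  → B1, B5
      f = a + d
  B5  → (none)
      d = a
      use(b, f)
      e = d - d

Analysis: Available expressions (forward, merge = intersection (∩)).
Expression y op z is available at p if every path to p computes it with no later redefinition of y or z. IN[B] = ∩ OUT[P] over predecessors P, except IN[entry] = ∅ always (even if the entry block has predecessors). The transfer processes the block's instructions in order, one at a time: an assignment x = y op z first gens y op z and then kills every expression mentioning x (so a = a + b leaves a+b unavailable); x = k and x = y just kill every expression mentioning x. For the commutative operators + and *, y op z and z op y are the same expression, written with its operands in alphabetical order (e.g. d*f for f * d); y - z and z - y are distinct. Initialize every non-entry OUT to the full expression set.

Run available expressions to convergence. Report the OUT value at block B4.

Answer: {a+d, b+b}

Trace:
Converged values:
  B0: | IN={} | OUT={}
  B1: | IN={} | OUT={}
  B2: | IN={} | OUT={b+b}
  B3: | IN={b+b} | OUT={b+b}
  B4: | IN={b+b} | OUT={a+d, b+b}
  B5: | IN={a+d, b+b} | OUT={b+b, d-d}

Merge at B4: IN[B4] = OUT[B3] = {b+b}
Applying B4's transfer function to that IN value gives OUT[B4] (row B4 above).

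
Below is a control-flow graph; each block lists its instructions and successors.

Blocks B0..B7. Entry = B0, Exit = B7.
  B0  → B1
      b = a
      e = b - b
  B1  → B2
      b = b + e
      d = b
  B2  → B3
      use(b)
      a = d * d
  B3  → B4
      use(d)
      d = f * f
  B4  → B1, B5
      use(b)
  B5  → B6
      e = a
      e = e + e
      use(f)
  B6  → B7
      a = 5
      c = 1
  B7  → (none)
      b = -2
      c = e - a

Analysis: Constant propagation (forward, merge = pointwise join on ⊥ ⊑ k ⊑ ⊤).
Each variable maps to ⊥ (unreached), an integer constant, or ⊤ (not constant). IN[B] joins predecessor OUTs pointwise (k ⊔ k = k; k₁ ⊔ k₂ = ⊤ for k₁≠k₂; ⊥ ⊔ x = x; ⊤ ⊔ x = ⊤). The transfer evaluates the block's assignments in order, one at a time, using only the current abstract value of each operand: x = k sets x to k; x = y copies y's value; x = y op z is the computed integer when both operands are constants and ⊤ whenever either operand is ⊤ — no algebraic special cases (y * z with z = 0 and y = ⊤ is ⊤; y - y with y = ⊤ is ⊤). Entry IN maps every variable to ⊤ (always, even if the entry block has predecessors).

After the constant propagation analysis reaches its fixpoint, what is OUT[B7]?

Fixpoint table:
  B0: | IN=(all ⊤) | OUT=(all ⊤)
  B1: | IN=(all ⊤) | OUT=(all ⊤)
  B2: | IN=(all ⊤) | OUT=(all ⊤)
  B3: | IN=(all ⊤) | OUT=(all ⊤)
  B4: | IN=(all ⊤) | OUT=(all ⊤)
  B5: | IN=(all ⊤) | OUT=(all ⊤)
  B6: | IN=(all ⊤) | OUT={a:5, c:1; rest ⊤}
  B7: | IN={a:5, c:1; rest ⊤} | OUT={a:5, b:-2; rest ⊤}

Merge at B7: IN[B7] = OUT[B6] = {a: 5, b: ⊤, c: 1, d: ⊤, e: ⊤, f: ⊤}
Applying B7's transfer function to that IN value gives OUT[B7] (row B7 above).

Answer: {a: 5, b: -2, c: ⊤, d: ⊤, e: ⊤, f: ⊤}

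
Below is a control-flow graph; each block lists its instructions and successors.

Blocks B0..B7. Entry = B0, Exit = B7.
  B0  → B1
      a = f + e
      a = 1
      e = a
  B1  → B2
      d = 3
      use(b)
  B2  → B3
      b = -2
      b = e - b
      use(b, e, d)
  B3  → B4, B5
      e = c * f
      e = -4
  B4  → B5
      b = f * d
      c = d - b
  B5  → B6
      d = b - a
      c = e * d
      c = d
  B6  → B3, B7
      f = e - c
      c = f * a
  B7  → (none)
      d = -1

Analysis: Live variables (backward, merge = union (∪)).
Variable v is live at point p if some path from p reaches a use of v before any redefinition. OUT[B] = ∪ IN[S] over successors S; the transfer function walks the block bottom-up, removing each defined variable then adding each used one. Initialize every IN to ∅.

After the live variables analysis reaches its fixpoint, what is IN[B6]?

Answer: {a, b, c, d, e}

Trace:
Fixpoint table:
  B0: | IN={b, c, e, f} | OUT={a, b, c, e, f}
  B1: | IN={a, b, c, e, f} | OUT={a, c, d, e, f}
  B2: | IN={a, c, d, e, f} | OUT={a, b, c, d, f}
  B3: | IN={a, b, c, d, f} | OUT={a, b, d, e, f}
  B4: | IN={a, d, e, f} | OUT={a, b, e}
  B5: | IN={a, b, e} | OUT={a, b, c, d, e}
  B6: | IN={a, b, c, d, e} | OUT={a, b, c, d, f}
  B7: | IN={} | OUT={}

Merge at B6: OUT[B6] = IN[B3] ⊔ IN[B7] = {a, b, c, d, f}
Applying B6's transfer function to that OUT value gives IN[B6] (row B6 above).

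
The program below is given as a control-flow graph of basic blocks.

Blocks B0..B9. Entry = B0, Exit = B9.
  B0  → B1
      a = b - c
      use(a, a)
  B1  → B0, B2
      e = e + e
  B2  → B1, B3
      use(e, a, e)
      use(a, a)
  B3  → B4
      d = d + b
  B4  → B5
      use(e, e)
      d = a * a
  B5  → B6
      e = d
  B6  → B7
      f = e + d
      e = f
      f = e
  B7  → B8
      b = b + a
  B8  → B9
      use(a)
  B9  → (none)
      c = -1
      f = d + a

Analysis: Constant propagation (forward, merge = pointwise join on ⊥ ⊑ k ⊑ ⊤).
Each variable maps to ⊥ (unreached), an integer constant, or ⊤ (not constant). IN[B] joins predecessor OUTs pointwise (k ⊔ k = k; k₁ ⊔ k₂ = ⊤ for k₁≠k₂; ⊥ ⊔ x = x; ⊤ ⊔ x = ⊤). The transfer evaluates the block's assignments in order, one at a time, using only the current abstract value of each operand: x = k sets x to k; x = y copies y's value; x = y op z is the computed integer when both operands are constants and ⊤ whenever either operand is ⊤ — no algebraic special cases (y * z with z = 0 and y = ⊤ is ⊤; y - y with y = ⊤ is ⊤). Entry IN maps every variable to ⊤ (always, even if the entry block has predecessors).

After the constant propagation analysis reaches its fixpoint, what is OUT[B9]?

Answer: {a: ⊤, b: ⊤, c: -1, d: ⊤, e: ⊤, f: ⊤}

Trace:
Converged values:
  B0: | IN=(all ⊤) | OUT=(all ⊤)
  B1: | IN=(all ⊤) | OUT=(all ⊤)
  B2: | IN=(all ⊤) | OUT=(all ⊤)
  B3: | IN=(all ⊤) | OUT=(all ⊤)
  B4: | IN=(all ⊤) | OUT=(all ⊤)
  B5: | IN=(all ⊤) | OUT=(all ⊤)
  B6: | IN=(all ⊤) | OUT=(all ⊤)
  B7: | IN=(all ⊤) | OUT=(all ⊤)
  B8: | IN=(all ⊤) | OUT=(all ⊤)
  B9: | IN=(all ⊤) | OUT={c:-1; rest ⊤}

Merge at B9: IN[B9] = OUT[B8] = {a: ⊤, b: ⊤, c: ⊤, d: ⊤, e: ⊤, f: ⊤}
Applying B9's transfer function to that IN value gives OUT[B9] (row B9 above).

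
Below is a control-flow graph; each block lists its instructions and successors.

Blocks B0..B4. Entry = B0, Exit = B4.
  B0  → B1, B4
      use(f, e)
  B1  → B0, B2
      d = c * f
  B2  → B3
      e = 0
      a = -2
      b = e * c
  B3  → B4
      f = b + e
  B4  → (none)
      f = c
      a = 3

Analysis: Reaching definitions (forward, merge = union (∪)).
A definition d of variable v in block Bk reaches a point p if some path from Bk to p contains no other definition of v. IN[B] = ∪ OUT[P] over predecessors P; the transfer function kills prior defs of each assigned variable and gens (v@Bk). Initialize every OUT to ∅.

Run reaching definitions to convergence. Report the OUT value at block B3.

Per-block solution:
  B0:   IN={d@B1}   OUT={d@B1}
  B1:   IN={d@B1}   OUT={d@B1}
  B2:   IN={d@B1}   OUT={a@B2, b@B2, d@B1, e@B2}
  B3:   IN={a@B2, b@B2, d@B1, e@B2}   OUT={a@B2, b@B2, d@B1, e@B2, f@B3}
  B4:   IN={a@B2, b@B2, d@B1, e@B2, f@B3}   OUT={a@B4, b@B2, d@B1, e@B2, f@B4}

Merge at B3: IN[B3] = OUT[B2] = {a@B2, b@B2, d@B1, e@B2}
Applying B3's transfer function to that IN value gives OUT[B3] (row B3 above).

Answer: {a@B2, b@B2, d@B1, e@B2, f@B3}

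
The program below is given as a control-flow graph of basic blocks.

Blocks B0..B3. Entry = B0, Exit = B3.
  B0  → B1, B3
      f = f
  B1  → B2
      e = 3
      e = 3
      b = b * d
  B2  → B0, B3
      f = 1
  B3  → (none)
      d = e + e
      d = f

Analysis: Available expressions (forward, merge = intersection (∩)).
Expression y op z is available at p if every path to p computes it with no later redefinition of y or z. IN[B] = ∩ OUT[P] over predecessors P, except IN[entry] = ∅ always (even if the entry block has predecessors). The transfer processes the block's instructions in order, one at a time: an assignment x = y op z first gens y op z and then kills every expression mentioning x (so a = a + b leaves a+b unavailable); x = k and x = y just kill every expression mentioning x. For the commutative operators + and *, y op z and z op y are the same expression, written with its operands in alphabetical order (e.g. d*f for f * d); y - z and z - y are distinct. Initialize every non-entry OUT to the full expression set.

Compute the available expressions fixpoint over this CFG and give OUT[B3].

Fixpoint table:
  B0:   IN={}   OUT={}
  B1:   IN={}   OUT={}
  B2:   IN={}   OUT={}
  B3:   IN={}   OUT={e+e}

Merge at B3: IN[B3] = OUT[B0] ∩ OUT[B2] = {}
Applying B3's transfer function to that IN value gives OUT[B3] (row B3 above).

Answer: {e+e}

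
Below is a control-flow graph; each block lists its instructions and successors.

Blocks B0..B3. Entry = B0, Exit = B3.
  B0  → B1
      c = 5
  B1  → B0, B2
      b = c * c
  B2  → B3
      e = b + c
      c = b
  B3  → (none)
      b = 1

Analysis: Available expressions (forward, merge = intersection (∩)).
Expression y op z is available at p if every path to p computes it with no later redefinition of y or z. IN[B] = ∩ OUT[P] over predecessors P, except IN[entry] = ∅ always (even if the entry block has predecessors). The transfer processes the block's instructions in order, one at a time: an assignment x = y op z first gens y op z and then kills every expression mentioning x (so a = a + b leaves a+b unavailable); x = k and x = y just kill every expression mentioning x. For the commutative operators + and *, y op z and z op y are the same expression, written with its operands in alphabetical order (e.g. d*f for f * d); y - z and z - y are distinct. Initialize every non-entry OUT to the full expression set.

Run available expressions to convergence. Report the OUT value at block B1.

Fixpoint table:
  B0:  IN={}  OUT={}
  B1:  IN={}  OUT={c*c}
  B2:  IN={c*c}  OUT={}
  B3:  IN={}  OUT={}

Merge at B1: IN[B1] = OUT[B0] = {}
Applying B1's transfer function to that IN value gives OUT[B1] (row B1 above).

Answer: {c*c}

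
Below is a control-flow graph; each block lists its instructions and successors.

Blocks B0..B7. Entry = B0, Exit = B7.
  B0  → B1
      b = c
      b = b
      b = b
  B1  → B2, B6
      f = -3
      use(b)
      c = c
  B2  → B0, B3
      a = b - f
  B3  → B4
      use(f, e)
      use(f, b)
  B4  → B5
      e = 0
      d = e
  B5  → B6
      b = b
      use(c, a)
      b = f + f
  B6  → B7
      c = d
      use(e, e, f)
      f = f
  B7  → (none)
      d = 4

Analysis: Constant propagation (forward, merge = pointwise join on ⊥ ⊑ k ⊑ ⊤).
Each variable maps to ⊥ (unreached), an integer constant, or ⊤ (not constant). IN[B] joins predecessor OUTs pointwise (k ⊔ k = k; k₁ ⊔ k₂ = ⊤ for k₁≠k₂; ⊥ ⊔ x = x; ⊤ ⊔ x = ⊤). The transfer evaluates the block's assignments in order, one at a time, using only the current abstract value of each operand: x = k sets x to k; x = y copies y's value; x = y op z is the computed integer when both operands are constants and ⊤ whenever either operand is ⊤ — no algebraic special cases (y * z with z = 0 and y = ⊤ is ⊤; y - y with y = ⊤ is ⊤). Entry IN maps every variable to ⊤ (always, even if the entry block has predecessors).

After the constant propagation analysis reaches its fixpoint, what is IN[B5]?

Per-block solution:
  B0:   IN=(all ⊤)   OUT=(all ⊤)
  B1:   IN=(all ⊤)   OUT={f:-3; rest ⊤}
  B2:   IN={f:-3; rest ⊤}   OUT={f:-3; rest ⊤}
  B3:   IN={f:-3; rest ⊤}   OUT={f:-3; rest ⊤}
  B4:   IN={f:-3; rest ⊤}   OUT={d:0, e:0, f:-3; rest ⊤}
  B5:   IN={d:0, e:0, f:-3; rest ⊤}   OUT={b:-6, d:0, e:0, f:-3; rest ⊤}
  B6:   IN={f:-3; rest ⊤}   OUT={f:-3; rest ⊤}
  B7:   IN={f:-3; rest ⊤}   OUT={d:4, f:-3; rest ⊤}

Merge at B5: IN[B5] = OUT[B4] = {a: ⊤, b: ⊤, c: ⊤, d: 0, e: 0, f: -3}

Answer: {a: ⊤, b: ⊤, c: ⊤, d: 0, e: 0, f: -3}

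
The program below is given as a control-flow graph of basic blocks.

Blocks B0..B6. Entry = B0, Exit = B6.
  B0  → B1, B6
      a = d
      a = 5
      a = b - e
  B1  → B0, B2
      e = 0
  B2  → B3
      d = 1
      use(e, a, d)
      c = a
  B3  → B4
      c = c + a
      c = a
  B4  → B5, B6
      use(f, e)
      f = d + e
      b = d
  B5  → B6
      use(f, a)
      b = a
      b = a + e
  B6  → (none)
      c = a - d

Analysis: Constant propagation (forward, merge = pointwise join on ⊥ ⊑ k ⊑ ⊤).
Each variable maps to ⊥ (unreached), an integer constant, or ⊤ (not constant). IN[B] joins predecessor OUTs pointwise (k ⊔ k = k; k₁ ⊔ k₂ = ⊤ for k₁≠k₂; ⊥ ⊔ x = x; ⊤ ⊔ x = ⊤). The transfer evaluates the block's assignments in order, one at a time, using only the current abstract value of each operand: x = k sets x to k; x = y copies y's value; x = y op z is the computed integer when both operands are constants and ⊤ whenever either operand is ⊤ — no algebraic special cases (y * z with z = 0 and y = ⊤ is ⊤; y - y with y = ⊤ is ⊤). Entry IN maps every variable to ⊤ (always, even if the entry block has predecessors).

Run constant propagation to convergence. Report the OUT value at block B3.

Converged values:
  B0:   IN=(all ⊤)   OUT=(all ⊤)
  B1:   IN=(all ⊤)   OUT={e:0; rest ⊤}
  B2:   IN={e:0; rest ⊤}   OUT={d:1, e:0; rest ⊤}
  B3:   IN={d:1, e:0; rest ⊤}   OUT={d:1, e:0; rest ⊤}
  B4:   IN={d:1, e:0; rest ⊤}   OUT={b:1, d:1, e:0, f:1; rest ⊤}
  B5:   IN={b:1, d:1, e:0, f:1; rest ⊤}   OUT={d:1, e:0, f:1; rest ⊤}
  B6:   IN=(all ⊤)   OUT=(all ⊤)

Merge at B3: IN[B3] = OUT[B2] = {a: ⊤, b: ⊤, c: ⊤, d: 1, e: 0, f: ⊤}
Applying B3's transfer function to that IN value gives OUT[B3] (row B3 above).

Answer: {a: ⊤, b: ⊤, c: ⊤, d: 1, e: 0, f: ⊤}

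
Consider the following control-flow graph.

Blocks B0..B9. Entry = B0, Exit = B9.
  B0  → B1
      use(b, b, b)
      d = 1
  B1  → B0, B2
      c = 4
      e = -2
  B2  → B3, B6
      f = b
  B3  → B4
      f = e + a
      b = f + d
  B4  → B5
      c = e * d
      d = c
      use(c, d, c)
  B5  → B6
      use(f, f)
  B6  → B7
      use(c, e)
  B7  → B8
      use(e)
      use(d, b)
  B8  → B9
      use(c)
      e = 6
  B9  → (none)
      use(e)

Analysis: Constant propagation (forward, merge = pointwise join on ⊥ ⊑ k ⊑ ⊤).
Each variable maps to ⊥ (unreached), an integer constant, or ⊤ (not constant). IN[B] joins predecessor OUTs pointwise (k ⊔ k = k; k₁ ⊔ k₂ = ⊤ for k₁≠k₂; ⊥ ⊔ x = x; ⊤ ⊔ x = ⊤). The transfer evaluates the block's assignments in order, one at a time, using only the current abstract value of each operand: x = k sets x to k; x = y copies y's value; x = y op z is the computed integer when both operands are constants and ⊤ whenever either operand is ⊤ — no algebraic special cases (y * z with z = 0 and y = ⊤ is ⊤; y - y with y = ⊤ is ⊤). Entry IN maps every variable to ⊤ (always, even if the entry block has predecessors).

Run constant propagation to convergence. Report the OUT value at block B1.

Fixpoint table:
  B0:  IN=(all ⊤)  OUT={d:1; rest ⊤}
  B1:  IN={d:1; rest ⊤}  OUT={c:4, d:1, e:-2; rest ⊤}
  B2:  IN={c:4, d:1, e:-2; rest ⊤}  OUT={c:4, d:1, e:-2; rest ⊤}
  B3:  IN={c:4, d:1, e:-2; rest ⊤}  OUT={c:4, d:1, e:-2; rest ⊤}
  B4:  IN={c:4, d:1, e:-2; rest ⊤}  OUT={c:-2, d:-2, e:-2; rest ⊤}
  B5:  IN={c:-2, d:-2, e:-2; rest ⊤}  OUT={c:-2, d:-2, e:-2; rest ⊤}
  B6:  IN={e:-2; rest ⊤}  OUT={e:-2; rest ⊤}
  B7:  IN={e:-2; rest ⊤}  OUT={e:-2; rest ⊤}
  B8:  IN={e:-2; rest ⊤}  OUT={e:6; rest ⊤}
  B9:  IN={e:6; rest ⊤}  OUT={e:6; rest ⊤}

Merge at B1: IN[B1] = OUT[B0] = {a: ⊤, b: ⊤, c: ⊤, d: 1, e: ⊤, f: ⊤}
Applying B1's transfer function to that IN value gives OUT[B1] (row B1 above).

Answer: {a: ⊤, b: ⊤, c: 4, d: 1, e: -2, f: ⊤}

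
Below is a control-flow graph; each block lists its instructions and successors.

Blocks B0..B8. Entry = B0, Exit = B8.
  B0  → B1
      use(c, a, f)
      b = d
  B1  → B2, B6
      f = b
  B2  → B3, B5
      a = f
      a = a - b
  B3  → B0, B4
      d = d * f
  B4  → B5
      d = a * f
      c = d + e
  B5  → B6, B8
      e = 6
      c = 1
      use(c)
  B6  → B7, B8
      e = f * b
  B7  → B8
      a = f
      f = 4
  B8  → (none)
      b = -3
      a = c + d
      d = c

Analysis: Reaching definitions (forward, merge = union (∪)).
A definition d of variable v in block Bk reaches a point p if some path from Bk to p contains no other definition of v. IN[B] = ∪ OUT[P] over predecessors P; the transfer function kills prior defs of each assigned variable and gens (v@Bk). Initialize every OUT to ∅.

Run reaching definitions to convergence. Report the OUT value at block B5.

Converged values:
  B0:  IN={a@B2, b@B0, d@B3, f@B1}  OUT={a@B2, b@B0, d@B3, f@B1}
  B1:  IN={a@B2, b@B0, d@B3, f@B1}  OUT={a@B2, b@B0, d@B3, f@B1}
  B2:  IN={a@B2, b@B0, d@B3, f@B1}  OUT={a@B2, b@B0, d@B3, f@B1}
  B3:  IN={a@B2, b@B0, d@B3, f@B1}  OUT={a@B2, b@B0, d@B3, f@B1}
  B4:  IN={a@B2, b@B0, d@B3, f@B1}  OUT={a@B2, b@B0, c@B4, d@B4, f@B1}
  B5:  IN={a@B2, b@B0, c@B4, d@B3, d@B4, f@B1}  OUT={a@B2, b@B0, c@B5, d@B3, d@B4, e@B5, f@B1}
  B6:  IN={a@B2, b@B0, c@B5, d@B3, d@B4, e@B5, f@B1}  OUT={a@B2, b@B0, c@B5, d@B3, d@B4, e@B6, f@B1}
  B7:  IN={a@B2, b@B0, c@B5, d@B3, d@B4, e@B6, f@B1}  OUT={a@B7, b@B0, c@B5, d@B3, d@B4, e@B6, f@B7}
  B8:  IN={a@B2, a@B7, b@B0, c@B5, d@B3, d@B4, e@B5, e@B6, f@B1, f@B7}  OUT={a@B8, b@B8, c@B5, d@B8, e@B5, e@B6, f@B1, f@B7}

Merge at B5: IN[B5] = OUT[B2] ⊔ OUT[B4] = {a@B2, b@B0, c@B4, d@B3, d@B4, f@B1}
Applying B5's transfer function to that IN value gives OUT[B5] (row B5 above).

Answer: {a@B2, b@B0, c@B5, d@B3, d@B4, e@B5, f@B1}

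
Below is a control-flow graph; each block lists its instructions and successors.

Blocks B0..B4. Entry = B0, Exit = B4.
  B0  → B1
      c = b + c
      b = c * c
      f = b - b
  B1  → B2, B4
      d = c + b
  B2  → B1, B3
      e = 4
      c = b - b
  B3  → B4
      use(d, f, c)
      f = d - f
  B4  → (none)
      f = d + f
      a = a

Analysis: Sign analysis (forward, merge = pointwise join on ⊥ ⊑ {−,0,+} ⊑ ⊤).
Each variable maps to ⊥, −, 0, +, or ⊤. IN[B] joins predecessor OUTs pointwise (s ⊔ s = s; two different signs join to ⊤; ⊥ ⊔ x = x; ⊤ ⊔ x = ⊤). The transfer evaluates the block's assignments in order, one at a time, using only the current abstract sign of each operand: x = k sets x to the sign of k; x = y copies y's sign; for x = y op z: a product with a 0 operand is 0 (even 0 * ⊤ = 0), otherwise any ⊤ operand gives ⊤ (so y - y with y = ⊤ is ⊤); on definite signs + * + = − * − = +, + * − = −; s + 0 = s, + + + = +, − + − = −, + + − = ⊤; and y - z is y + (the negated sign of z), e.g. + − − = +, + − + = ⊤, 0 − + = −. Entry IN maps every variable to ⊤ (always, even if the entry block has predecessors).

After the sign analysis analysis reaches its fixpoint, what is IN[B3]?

Answer: {a: ⊤, b: ⊤, c: ⊤, d: ⊤, e: +, f: ⊤}

Derivation:
Per-block solution:
  B0:  IN=(all ⊤)  OUT=(all ⊤)
  B1:  IN=(all ⊤)  OUT=(all ⊤)
  B2:  IN=(all ⊤)  OUT={e:+; rest ⊤}
  B3:  IN={e:+; rest ⊤}  OUT={e:+; rest ⊤}
  B4:  IN=(all ⊤)  OUT=(all ⊤)

Merge at B3: IN[B3] = OUT[B2] = {a: ⊤, b: ⊤, c: ⊤, d: ⊤, e: +, f: ⊤}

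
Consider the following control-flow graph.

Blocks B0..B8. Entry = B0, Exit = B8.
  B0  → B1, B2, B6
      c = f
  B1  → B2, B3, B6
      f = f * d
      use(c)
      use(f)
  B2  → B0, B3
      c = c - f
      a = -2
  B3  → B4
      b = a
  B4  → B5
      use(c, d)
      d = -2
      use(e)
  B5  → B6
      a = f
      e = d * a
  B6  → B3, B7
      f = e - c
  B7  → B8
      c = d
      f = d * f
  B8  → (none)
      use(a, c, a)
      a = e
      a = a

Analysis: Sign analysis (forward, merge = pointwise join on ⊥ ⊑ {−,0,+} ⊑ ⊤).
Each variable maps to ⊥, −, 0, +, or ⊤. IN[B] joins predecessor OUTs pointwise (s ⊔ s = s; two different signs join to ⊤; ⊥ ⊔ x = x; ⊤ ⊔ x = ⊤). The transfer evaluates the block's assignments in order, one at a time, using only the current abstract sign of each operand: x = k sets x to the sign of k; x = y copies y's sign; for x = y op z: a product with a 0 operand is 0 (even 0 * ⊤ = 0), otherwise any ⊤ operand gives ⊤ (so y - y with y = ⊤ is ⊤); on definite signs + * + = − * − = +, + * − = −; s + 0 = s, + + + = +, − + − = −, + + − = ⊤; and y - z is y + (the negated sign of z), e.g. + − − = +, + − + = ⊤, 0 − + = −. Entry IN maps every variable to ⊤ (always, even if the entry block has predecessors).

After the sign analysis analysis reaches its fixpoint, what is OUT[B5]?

Answer: {a: ⊤, b: ⊤, c: ⊤, d: -, e: ⊤, f: ⊤}

Derivation:
Per-block solution:
  B0: | IN=(all ⊤) | OUT=(all ⊤)
  B1: | IN=(all ⊤) | OUT=(all ⊤)
  B2: | IN=(all ⊤) | OUT={a:-; rest ⊤}
  B3: | IN=(all ⊤) | OUT=(all ⊤)
  B4: | IN=(all ⊤) | OUT={d:-; rest ⊤}
  B5: | IN={d:-; rest ⊤} | OUT={d:-; rest ⊤}
  B6: | IN=(all ⊤) | OUT=(all ⊤)
  B7: | IN=(all ⊤) | OUT=(all ⊤)
  B8: | IN=(all ⊤) | OUT=(all ⊤)

Merge at B5: IN[B5] = OUT[B4] = {a: ⊤, b: ⊤, c: ⊤, d: -, e: ⊤, f: ⊤}
Applying B5's transfer function to that IN value gives OUT[B5] (row B5 above).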